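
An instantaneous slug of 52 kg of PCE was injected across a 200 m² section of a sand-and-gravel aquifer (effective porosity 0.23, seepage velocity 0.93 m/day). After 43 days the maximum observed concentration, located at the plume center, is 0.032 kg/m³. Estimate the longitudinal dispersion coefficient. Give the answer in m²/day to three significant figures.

At the plume center C_max = M/(n_e·A·√(4πDt)), so D = M²/(4πt·(n_e·A·C_max)²).
n_e·A·C_max = 0.23 × 200 × 0.032 = 1.472 kg/m.
D = 52²/(4π × 43 × 1.472²) = 2.31 m²/day.

2.31 m²/day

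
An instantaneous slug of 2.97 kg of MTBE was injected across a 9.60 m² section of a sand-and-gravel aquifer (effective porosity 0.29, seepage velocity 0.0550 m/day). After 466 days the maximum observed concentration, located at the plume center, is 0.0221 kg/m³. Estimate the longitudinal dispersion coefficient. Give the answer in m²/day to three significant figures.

At the plume center C_max = M/(n_e·A·√(4πDt)), so D = M²/(4πt·(n_e·A·C_max)²).
n_e·A·C_max = 0.29 × 9.60 × 0.0221 = 0.06153 kg/m.
D = 2.97²/(4π × 466 × 0.06153²) = 0.398 m²/day.

0.398 m²/day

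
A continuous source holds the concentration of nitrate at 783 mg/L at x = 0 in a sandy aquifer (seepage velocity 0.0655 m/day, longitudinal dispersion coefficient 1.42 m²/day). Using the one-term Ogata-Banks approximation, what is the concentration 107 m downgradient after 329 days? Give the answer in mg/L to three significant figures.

For a continuous step input, C/C₀ ≈ ½·erfc((x−vt)/(2√(Dt))).
vt = 0.0655 × 329 = 21.5495 m and 2√(Dt) = 2√(1.42 × 329) = 43.23 m.
Argument (x−vt)/(2√(Dt)) = (107 − 21.5495)/43.23 = 1.977; ½·erfc(1.977) = 0.002588.
C = 783 × 0.002588 = 2.03 mg/L.

2.03 mg/L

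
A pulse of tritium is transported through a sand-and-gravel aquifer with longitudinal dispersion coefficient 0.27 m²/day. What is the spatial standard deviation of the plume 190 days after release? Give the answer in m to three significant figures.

10.1 m

Dispersive spreading gives a Gaussian with σ² = 2Dt; advection only shifts the center.
σ = √(2 × 0.27 × 190) = 10.1 m.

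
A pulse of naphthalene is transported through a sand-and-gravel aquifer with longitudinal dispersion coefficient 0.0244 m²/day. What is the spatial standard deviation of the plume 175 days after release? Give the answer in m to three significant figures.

Dispersive spreading gives a Gaussian with σ² = 2Dt; advection only shifts the center.
σ = √(2 × 0.0244 × 175) = 2.92 m.

2.92 m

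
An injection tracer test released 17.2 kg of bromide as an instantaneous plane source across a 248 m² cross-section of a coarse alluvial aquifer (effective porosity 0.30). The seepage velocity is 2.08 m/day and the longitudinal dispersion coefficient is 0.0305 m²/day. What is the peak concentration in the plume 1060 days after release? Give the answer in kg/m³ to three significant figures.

0.0115 kg/m³

The peak of an instantaneous 1D plume sits at x = vt; there the Gaussian factor is 1 and C_max = M/(n_e·A·√(4πDt)), where n_e·A is the pore area the mass is dissolved in.
√(4πDt) = √(4π × 0.0305 × 1060) = 20.16 m, so C_max = 17.2/(0.30 × 248 × 20.16) = 0.0115 kg/m³.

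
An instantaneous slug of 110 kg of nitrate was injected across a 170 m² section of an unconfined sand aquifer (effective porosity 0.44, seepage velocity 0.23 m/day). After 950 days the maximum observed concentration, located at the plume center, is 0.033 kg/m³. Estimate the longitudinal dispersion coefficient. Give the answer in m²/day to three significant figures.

At the plume center C_max = M/(n_e·A·√(4πDt)), so D = M²/(4πt·(n_e·A·C_max)²).
n_e·A·C_max = 0.44 × 170 × 0.033 = 2.468 kg/m.
D = 110²/(4π × 950 × 2.468²) = 0.166 m²/day.

0.166 m²/day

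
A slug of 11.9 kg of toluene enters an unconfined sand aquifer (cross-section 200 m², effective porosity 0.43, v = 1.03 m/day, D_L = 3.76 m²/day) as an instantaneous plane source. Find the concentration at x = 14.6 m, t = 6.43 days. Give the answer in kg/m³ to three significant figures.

0.00411 kg/m³

For an instantaneous plane source, C(x,t) = M/(n_e·A·√(4πDt)) · exp(−(x−vt)²/(4Dt)), with n_e·A the pore (flow) area.
Plume center vt = 1.03 × 6.43 = 6.6229 m, so the well at 14.6 m is 7.9771 m downgradient of the peak.
√(4πDt) = 17.43 m, giving peak height M/(n_e·A·√(4πDt)) = 11.9/(0.43 × 200 × 17.43) = 0.007939 kg/m³.
(x−vt)²/(4Dt) = (7.9771)²/(4 × 3.76 × 6.43) = 0.6580; exp(−0.6580) = 0.5179.
C = 0.007939 × 0.5179 = 0.00411 kg/m³.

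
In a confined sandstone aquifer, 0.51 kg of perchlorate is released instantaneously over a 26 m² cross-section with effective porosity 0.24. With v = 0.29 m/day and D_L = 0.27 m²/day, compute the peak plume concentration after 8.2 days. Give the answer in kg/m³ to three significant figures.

0.0155 kg/m³

The peak of an instantaneous 1D plume sits at x = vt; there the Gaussian factor is 1 and C_max = M/(n_e·A·√(4πDt)), where n_e·A is the pore area the mass is dissolved in.
√(4πDt) = √(4π × 0.27 × 8.2) = 5.275 m, so C_max = 0.51/(0.24 × 26 × 5.275) = 0.0155 kg/m³.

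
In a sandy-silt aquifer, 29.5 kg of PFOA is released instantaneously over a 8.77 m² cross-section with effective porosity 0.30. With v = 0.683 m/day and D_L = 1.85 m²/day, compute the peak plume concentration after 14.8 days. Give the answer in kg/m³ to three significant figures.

0.604 kg/m³

The peak of an instantaneous 1D plume sits at x = vt; there the Gaussian factor is 1 and C_max = M/(n_e·A·√(4πDt)), where n_e·A is the pore area the mass is dissolved in.
√(4πDt) = √(4π × 1.85 × 14.8) = 18.55 m, so C_max = 29.5/(0.30 × 8.77 × 18.55) = 0.604 kg/m³.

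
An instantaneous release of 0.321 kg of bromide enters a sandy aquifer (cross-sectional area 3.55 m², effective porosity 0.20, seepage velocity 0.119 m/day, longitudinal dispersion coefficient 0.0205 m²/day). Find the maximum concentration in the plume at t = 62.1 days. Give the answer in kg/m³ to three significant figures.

0.113 kg/m³

The peak of an instantaneous 1D plume sits at x = vt; there the Gaussian factor is 1 and C_max = M/(n_e·A·√(4πDt)), where n_e·A is the pore area the mass is dissolved in.
√(4πDt) = √(4π × 0.0205 × 62.1) = 4.000 m, so C_max = 0.321/(0.20 × 3.55 × 4.000) = 0.113 kg/m³.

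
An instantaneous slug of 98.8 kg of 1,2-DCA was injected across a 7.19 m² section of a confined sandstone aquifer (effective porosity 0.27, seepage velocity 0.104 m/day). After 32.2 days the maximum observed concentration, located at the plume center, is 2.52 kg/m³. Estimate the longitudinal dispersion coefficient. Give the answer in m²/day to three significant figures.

1.01 m²/day

At the plume center C_max = M/(n_e·A·√(4πDt)), so D = M²/(4πt·(n_e·A·C_max)²).
n_e·A·C_max = 0.27 × 7.19 × 2.52 = 4.892 kg/m.
D = 98.8²/(4π × 32.2 × 4.892²) = 1.01 m²/day.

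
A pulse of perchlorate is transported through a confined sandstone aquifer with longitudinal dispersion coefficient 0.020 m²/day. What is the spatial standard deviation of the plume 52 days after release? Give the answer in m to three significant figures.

1.44 m

Dispersive spreading gives a Gaussian with σ² = 2Dt; advection only shifts the center.
σ = √(2 × 0.020 × 52) = 1.44 m.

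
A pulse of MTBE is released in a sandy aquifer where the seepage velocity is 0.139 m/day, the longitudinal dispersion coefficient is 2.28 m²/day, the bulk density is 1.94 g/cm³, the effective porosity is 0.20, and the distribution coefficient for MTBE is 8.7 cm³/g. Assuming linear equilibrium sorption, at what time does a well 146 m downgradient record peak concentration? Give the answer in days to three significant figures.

80200 days

Retardation factor R = 1 + ρ_b·K_d/n = 1 + 1.94 × 8.7/0.20 = 85.39.
Sorption retards both mechanisms: v_R = v/R = 0.001628 m/day, D_R = D/R = 0.02670 m²/day.
Peak time from v_R²t² + 2D_R t − x² = 0: t = (√(D_R² + v_R²x²) − D_R)/v_R².
√(D_R² + v_R²x²) = √(0.02670² + 0.001628² × 146²) = 0.2392; v_R² = 2.650e-06.
t = (0.2392 − 0.02670)/2.650e-06 = 80200 days.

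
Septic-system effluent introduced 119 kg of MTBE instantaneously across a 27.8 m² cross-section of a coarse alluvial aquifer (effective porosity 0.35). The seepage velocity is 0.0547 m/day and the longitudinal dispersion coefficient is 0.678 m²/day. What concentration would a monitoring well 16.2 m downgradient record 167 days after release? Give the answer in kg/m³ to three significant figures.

For an instantaneous plane source, C(x,t) = M/(n_e·A·√(4πDt)) · exp(−(x−vt)²/(4Dt)), with n_e·A the pore (flow) area.
Plume center vt = 0.0547 × 167 = 9.1349 m, so the well at 16.2 m is 7.0651 m downgradient of the peak.
√(4πDt) = 37.72 m, giving peak height M/(n_e·A·√(4πDt)) = 119/(0.35 × 27.8 × 37.72) = 0.3242 kg/m³.
(x−vt)²/(4Dt) = (7.0651)²/(4 × 0.678 × 167) = 0.1102; exp(−0.1102) = 0.8957.
C = 0.3242 × 0.8957 = 0.290 kg/m³.

0.290 kg/m³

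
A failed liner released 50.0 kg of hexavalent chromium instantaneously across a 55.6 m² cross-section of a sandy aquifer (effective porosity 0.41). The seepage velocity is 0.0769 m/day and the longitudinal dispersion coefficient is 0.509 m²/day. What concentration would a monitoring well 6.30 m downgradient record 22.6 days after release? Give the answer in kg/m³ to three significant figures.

For an instantaneous plane source, C(x,t) = M/(n_e·A·√(4πDt)) · exp(−(x−vt)²/(4Dt)), with n_e·A the pore (flow) area.
Plume center vt = 0.0769 × 22.6 = 1.73794 m, so the well at 6.30 m is 4.56206 m downgradient of the peak.
√(4πDt) = 12.02 m, giving peak height M/(n_e·A·√(4πDt)) = 50.0/(0.41 × 55.6 × 12.02) = 0.1825 kg/m³.
(x−vt)²/(4Dt) = (4.56206)²/(4 × 0.509 × 22.6) = 0.4523; exp(−0.4523) = 0.6362.
C = 0.1825 × 0.6362 = 0.116 kg/m³.

0.116 kg/m³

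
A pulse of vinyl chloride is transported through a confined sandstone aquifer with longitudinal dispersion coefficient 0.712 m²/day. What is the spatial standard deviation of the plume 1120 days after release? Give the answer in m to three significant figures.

Dispersive spreading gives a Gaussian with σ² = 2Dt; advection only shifts the center.
σ = √(2 × 0.712 × 1120) = 39.9 m.

39.9 m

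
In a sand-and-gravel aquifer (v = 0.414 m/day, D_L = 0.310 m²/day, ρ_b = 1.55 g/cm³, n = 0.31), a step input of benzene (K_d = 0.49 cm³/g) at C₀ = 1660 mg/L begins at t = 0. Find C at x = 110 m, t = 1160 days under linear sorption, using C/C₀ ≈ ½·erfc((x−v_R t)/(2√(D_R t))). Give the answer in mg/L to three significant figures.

1620 mg/L

Retardation factor R = 1 + ρ_b·K_d/n = 1 + 1.55 × 0.49/0.31 = 3.450.
Sorption retards both mechanisms: v_R = v/R = 0.1200 m/day, D_R = D/R = 0.08986 m²/day.
v_R·t = 0.1200 × 1160 = 139.2 m; 2√(D_R t) = 20.42 m; argument = (110 − 139.2)/20.42 = -1.430.
C = C₀ × ½·erfc(-1.430) = 1660 × 0.9784 = 1620 mg/L.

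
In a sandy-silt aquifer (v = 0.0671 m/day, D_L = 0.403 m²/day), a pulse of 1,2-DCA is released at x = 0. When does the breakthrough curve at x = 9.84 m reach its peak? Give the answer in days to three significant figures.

82.3 days

For the 1D instantaneous-source solution, setting ∂C/∂t = 0 at fixed x gives v²t² + 2Dt − x² = 0, so t = (√(D² + v²x²) − D)/v².
√(D² + v²x²) = √(0.403² + 0.0671² × 9.84²) = 0.7735; v² = 0.00450241.
t = (0.7735 − 0.403)/0.00450241 = 82.3 days (vs. the pure-advection estimate x/v = 147 d).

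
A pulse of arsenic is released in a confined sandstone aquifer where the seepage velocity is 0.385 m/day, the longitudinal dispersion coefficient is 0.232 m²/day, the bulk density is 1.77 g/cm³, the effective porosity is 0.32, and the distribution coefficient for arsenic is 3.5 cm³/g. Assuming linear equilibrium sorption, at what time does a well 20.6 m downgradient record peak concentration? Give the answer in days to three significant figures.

Retardation factor R = 1 + ρ_b·K_d/n = 1 + 1.77 × 3.5/0.32 = 20.36.
Sorption retards both mechanisms: v_R = v/R = 0.01891 m/day, D_R = D/R = 0.01139 m²/day.
Peak time from v_R²t² + 2D_R t − x² = 0: t = (√(D_R² + v_R²x²) − D_R)/v_R².
√(D_R² + v_R²x²) = √(0.01139² + 0.01891² × 20.6²) = 0.3897; v_R² = 0.0003576.
t = (0.3897 − 0.01139)/0.0003576 = 1060 days.

1060 days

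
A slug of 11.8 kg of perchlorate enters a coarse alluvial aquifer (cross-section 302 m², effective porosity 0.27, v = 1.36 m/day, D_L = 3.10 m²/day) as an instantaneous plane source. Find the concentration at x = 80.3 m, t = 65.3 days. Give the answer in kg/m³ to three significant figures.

For an instantaneous plane source, C(x,t) = M/(n_e·A·√(4πDt)) · exp(−(x−vt)²/(4Dt)), with n_e·A the pore (flow) area.
Plume center vt = 1.36 × 65.3 = 88.808 m, so the well at 80.3 m is 8.508 m upgradient of the peak.
√(4πDt) = 50.44 m, giving peak height M/(n_e·A·√(4πDt)) = 11.8/(0.27 × 302 × 50.44) = 0.002869 kg/m³.
(x−vt)²/(4Dt) = (-8.508)²/(4 × 3.10 × 65.3) = 0.08940; exp(−0.08940) = 0.9145.
C = 0.002869 × 0.9145 = 0.00262 kg/m³.

0.00262 kg/m³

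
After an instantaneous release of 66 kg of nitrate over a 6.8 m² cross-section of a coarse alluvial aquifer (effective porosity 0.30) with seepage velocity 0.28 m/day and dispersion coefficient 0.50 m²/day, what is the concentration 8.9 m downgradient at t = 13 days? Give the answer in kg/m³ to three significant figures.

For an instantaneous plane source, C(x,t) = M/(n_e·A·√(4πDt)) · exp(−(x−vt)²/(4Dt)), with n_e·A the pore (flow) area.
Plume center vt = 0.28 × 13 = 3.64 m, so the well at 8.9 m is 5.26 m downgradient of the peak.
√(4πDt) = 9.038 m, giving peak height M/(n_e·A·√(4πDt)) = 66/(0.30 × 6.8 × 9.038) = 3.580 kg/m³.
(x−vt)²/(4Dt) = (5.26)²/(4 × 0.50 × 13) = 1.064; exp(−1.064) = 0.3451.
C = 3.580 × 0.3451 = 1.24 kg/m³.

1.24 kg/m³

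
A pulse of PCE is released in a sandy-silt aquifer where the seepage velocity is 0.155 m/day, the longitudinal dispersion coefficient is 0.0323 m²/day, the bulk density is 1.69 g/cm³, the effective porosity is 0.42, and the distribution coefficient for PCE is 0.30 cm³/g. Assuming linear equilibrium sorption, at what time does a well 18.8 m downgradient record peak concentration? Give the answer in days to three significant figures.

Retardation factor R = 1 + ρ_b·K_d/n = 1 + 1.69 × 0.30/0.42 = 2.207.
Sorption retards both mechanisms: v_R = v/R = 0.07023 m/day, D_R = D/R = 0.01464 m²/day.
Peak time from v_R²t² + 2D_R t − x² = 0: t = (√(D_R² + v_R²x²) − D_R)/v_R².
√(D_R² + v_R²x²) = √(0.01464² + 0.07023² × 18.8²) = 1.320; v_R² = 0.004932.
t = (1.320 − 0.01464)/0.004932 = 265 days.

265 days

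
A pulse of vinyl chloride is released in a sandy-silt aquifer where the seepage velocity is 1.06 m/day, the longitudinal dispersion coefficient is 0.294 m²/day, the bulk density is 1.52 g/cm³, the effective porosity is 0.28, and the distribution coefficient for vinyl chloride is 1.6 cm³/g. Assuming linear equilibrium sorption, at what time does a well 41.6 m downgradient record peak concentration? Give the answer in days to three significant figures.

Retardation factor R = 1 + ρ_b·K_d/n = 1 + 1.52 × 1.6/0.28 = 9.686.
Sorption retards both mechanisms: v_R = v/R = 0.1094 m/day, D_R = D/R = 0.03035 m²/day.
Peak time from v_R²t² + 2D_R t − x² = 0: t = (√(D_R² + v_R²x²) − D_R)/v_R².
√(D_R² + v_R²x²) = √(0.03035² + 0.1094² × 41.6²) = 4.551; v_R² = 0.01197.
t = (4.551 − 0.03035)/0.01197 = 378 days.

378 days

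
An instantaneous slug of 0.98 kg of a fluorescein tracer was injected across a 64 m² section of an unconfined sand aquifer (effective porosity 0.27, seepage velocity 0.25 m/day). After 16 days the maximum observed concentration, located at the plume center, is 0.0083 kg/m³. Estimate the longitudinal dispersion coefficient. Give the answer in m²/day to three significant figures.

At the plume center C_max = M/(n_e·A·√(4πDt)), so D = M²/(4πt·(n_e·A·C_max)²).
n_e·A·C_max = 0.27 × 64 × 0.0083 = 0.1434 kg/m.
D = 0.98²/(4π × 16 × 0.1434²) = 0.232 m²/day.

0.232 m²/day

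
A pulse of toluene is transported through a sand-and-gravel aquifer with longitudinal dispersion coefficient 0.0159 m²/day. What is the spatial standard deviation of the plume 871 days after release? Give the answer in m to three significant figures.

Dispersive spreading gives a Gaussian with σ² = 2Dt; advection only shifts the center.
σ = √(2 × 0.0159 × 871) = 5.26 m.

5.26 m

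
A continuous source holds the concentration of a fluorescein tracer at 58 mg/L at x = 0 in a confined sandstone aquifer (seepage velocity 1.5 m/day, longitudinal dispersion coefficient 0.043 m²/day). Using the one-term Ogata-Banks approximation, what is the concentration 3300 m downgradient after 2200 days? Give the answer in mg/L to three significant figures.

For a continuous step input, C/C₀ ≈ ½·erfc((x−vt)/(2√(Dt))).
vt = 1.5 × 2200 = 3300 m and 2√(Dt) = 2√(0.043 × 2200) = 19.45 m.
Argument (x−vt)/(2√(Dt)) = (3300 − 3300)/19.45 = 0; ½·erfc(0) = 0.5000.
C = 58 × 0.5000 = 29.0 mg/L.

29.0 mg/L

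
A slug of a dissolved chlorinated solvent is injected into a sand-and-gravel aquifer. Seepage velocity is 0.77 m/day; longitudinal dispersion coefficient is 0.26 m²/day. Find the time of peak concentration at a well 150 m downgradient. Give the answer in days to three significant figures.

194 days

For the 1D instantaneous-source solution, setting ∂C/∂t = 0 at fixed x gives v²t² + 2Dt − x² = 0, so t = (√(D² + v²x²) − D)/v².
√(D² + v²x²) = √(0.26² + 0.77² × 150²) = 115.5; v² = 0.5929.
t = (115.5 − 0.26)/0.5929 = 194 days (vs. the pure-advection estimate x/v = 195 d).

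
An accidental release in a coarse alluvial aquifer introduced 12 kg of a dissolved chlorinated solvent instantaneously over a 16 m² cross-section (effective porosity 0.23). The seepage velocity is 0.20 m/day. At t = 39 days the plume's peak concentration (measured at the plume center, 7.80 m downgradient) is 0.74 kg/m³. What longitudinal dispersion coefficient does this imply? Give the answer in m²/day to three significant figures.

At the plume center C_max = M/(n_e·A·√(4πDt)), so D = M²/(4πt·(n_e·A·C_max)²).
n_e·A·C_max = 0.23 × 16 × 0.74 = 2.723 kg/m.
D = 12²/(4π × 39 × 2.723²) = 0.0396 m²/day.

0.0396 m²/day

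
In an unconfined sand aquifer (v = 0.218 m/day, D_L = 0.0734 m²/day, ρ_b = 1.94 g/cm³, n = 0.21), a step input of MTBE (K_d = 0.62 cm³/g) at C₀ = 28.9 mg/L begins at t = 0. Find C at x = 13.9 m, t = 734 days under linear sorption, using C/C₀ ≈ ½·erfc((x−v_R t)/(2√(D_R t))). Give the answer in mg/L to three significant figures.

28.7 mg/L

Retardation factor R = 1 + ρ_b·K_d/n = 1 + 1.94 × 0.62/0.21 = 6.728.
Sorption retards both mechanisms: v_R = v/R = 0.03240 m/day, D_R = D/R = 0.01091 m²/day.
v_R·t = 0.03240 × 734 = 23.7816 m; 2√(D_R t) = 5.660 m; argument = (13.9 − 23.7816)/5.660 = -1.746.
C = C₀ × ½·erfc(-1.746) = 28.9 × 0.9932 = 28.7 mg/L.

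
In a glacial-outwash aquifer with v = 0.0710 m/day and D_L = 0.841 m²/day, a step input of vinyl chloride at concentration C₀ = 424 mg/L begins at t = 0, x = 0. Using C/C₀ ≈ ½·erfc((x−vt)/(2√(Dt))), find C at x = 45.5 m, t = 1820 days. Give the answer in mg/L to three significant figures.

For a continuous step input, C/C₀ ≈ ½·erfc((x−vt)/(2√(Dt))).
vt = 0.0710 × 1820 = 129.22 m and 2√(Dt) = 2√(0.841 × 1820) = 78.25 m.
Argument (x−vt)/(2√(Dt)) = (45.5 − 129.22)/78.25 = -1.070; ½·erfc(-1.070) = 0.9349.
C = 424 × 0.9349 = 396 mg/L.

396 mg/L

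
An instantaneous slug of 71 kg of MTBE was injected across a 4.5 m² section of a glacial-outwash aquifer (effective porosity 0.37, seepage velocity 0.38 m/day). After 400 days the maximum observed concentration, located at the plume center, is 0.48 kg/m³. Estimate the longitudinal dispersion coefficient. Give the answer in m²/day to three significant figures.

At the plume center C_max = M/(n_e·A·√(4πDt)), so D = M²/(4πt·(n_e·A·C_max)²).
n_e·A·C_max = 0.37 × 4.5 × 0.48 = 0.7992 kg/m.
D = 71²/(4π × 400 × 0.7992²) = 1.57 m²/day.

1.57 m²/day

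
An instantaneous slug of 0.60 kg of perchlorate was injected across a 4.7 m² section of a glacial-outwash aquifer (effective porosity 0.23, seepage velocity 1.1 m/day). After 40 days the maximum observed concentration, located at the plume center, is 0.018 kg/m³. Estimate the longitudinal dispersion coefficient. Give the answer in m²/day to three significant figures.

At the plume center C_max = M/(n_e·A·√(4πDt)), so D = M²/(4πt·(n_e·A·C_max)²).
n_e·A·C_max = 0.23 × 4.7 × 0.018 = 0.01946 kg/m.
D = 0.60²/(4π × 40 × 0.01946²) = 1.89 m²/day.

1.89 m²/day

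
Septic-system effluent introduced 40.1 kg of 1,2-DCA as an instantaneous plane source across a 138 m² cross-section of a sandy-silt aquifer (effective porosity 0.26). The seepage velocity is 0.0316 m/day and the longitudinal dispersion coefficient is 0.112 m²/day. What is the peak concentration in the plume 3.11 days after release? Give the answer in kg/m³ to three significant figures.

The peak of an instantaneous 1D plume sits at x = vt; there the Gaussian factor is 1 and C_max = M/(n_e·A·√(4πDt)), where n_e·A is the pore area the mass is dissolved in.
√(4πDt) = √(4π × 0.112 × 3.11) = 2.092 m, so C_max = 40.1/(0.26 × 138 × 2.092) = 0.534 kg/m³.

0.534 kg/m³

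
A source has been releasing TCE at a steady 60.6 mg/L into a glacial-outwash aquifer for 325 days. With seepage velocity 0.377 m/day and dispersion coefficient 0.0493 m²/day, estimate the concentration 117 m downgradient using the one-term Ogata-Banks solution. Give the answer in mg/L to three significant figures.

50.6 mg/L

For a continuous step input, C/C₀ ≈ ½·erfc((x−vt)/(2√(Dt))).
vt = 0.377 × 325 = 122.525 m and 2√(Dt) = 2√(0.0493 × 325) = 8.006 m.
Argument (x−vt)/(2√(Dt)) = (117 − 122.525)/8.006 = -0.6901; ½·erfc(-0.6901) = 0.8355.
C = 60.6 × 0.8355 = 50.6 mg/L.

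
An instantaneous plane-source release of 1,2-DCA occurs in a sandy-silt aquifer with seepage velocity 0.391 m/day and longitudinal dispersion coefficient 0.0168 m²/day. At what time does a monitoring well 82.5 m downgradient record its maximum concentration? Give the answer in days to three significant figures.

211 days

For the 1D instantaneous-source solution, setting ∂C/∂t = 0 at fixed x gives v²t² + 2Dt − x² = 0, so t = (√(D² + v²x²) − D)/v².
√(D² + v²x²) = √(0.0168² + 0.391² × 82.5²) = 32.26; v² = 0.152881.
t = (32.26 − 0.0168)/0.152881 = 211 days (vs. the pure-advection estimate x/v = 211 d).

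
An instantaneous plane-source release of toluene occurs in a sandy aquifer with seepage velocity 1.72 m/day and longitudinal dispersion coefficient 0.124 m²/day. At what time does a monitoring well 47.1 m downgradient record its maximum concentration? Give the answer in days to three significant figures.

27.3 days

For the 1D instantaneous-source solution, setting ∂C/∂t = 0 at fixed x gives v²t² + 2Dt − x² = 0, so t = (√(D² + v²x²) − D)/v².
√(D² + v²x²) = √(0.124² + 1.72² × 47.1²) = 81.01; v² = 2.9584.
t = (81.01 − 0.124)/2.9584 = 27.3 days (vs. the pure-advection estimate x/v = 27.4 d).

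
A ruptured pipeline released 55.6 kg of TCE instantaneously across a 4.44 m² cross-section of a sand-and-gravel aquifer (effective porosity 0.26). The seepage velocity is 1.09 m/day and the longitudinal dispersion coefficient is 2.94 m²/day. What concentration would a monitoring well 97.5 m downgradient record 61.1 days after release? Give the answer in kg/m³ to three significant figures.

For an instantaneous plane source, C(x,t) = M/(n_e·A·√(4πDt)) · exp(−(x−vt)²/(4Dt)), with n_e·A the pore (flow) area.
Plume center vt = 1.09 × 61.1 = 66.599 m, so the well at 97.5 m is 30.901 m downgradient of the peak.
√(4πDt) = 47.51 m, giving peak height M/(n_e·A·√(4πDt)) = 55.6/(0.26 × 4.44 × 47.51) = 1.014 kg/m³.
(x−vt)²/(4Dt) = (30.901)²/(4 × 2.94 × 61.1) = 1.329; exp(−1.329) = 0.2647.
C = 1.014 × 0.2647 = 0.268 kg/m³.

0.268 kg/m³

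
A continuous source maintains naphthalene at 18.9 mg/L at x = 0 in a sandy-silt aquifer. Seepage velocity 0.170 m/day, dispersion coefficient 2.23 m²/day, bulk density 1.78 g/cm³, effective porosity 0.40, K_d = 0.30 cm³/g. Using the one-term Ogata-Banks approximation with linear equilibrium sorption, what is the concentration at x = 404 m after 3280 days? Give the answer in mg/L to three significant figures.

0.348 mg/L

Retardation factor R = 1 + ρ_b·K_d/n = 1 + 1.78 × 0.30/0.40 = 2.335.
Sorption retards both mechanisms: v_R = v/R = 0.07281 m/day, D_R = D/R = 0.9550 m²/day.
v_R·t = 0.07281 × 3280 = 238.8168 m; 2√(D_R t) = 111.9 m; argument = (404 − 238.8168)/111.9 = 1.476.
C = C₀ × ½·erfc(1.476) = 18.9 × 0.01843 = 0.348 mg/L.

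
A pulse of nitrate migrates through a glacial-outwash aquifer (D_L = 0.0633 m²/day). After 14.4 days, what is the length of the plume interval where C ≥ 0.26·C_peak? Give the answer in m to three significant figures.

4.43 m

The plume is Gaussian with σ = √(2Dt) = √(2 × 0.0633 × 14.4) = 1.350 m.
C/C_peak = exp(−Δx²/(2σ²)) = 0.26 ⇒ Δx = σ·√(−2 ln 0.26) = 1.350 × 1.641 = 2.215 m.
Width = 2Δx = 4.43 m.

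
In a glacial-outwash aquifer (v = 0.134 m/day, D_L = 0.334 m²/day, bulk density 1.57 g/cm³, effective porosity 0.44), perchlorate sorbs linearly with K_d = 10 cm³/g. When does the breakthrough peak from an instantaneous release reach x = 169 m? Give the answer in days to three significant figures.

45600 days

Retardation factor R = 1 + ρ_b·K_d/n = 1 + 1.57 × 10/0.44 = 36.68.
Sorption retards both mechanisms: v_R = v/R = 0.003653 m/day, D_R = D/R = 0.009106 m²/day.
Peak time from v_R²t² + 2D_R t − x² = 0: t = (√(D_R² + v_R²x²) − D_R)/v_R².
√(D_R² + v_R²x²) = √(0.009106² + 0.003653² × 169²) = 0.6174; v_R² = 1.334e-05.
t = (0.6174 − 0.009106)/1.334e-05 = 45600 days.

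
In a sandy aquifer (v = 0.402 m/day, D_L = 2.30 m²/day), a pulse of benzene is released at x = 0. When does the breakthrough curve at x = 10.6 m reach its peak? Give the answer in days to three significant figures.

For the 1D instantaneous-source solution, setting ∂C/∂t = 0 at fixed x gives v²t² + 2Dt − x² = 0, so t = (√(D² + v²x²) − D)/v².
√(D² + v²x²) = √(2.30² + 0.402² × 10.6²) = 4.842; v² = 0.161604.
t = (4.842 − 2.30)/0.161604 = 15.7 days (vs. the pure-advection estimate x/v = 26.4 d).

15.7 days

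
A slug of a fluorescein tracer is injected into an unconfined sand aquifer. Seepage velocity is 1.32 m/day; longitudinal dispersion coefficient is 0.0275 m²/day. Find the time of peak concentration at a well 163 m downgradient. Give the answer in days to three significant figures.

For the 1D instantaneous-source solution, setting ∂C/∂t = 0 at fixed x gives v²t² + 2Dt − x² = 0, so t = (√(D² + v²x²) − D)/v².
√(D² + v²x²) = √(0.0275² + 1.32² × 163²) = 215.2; v² = 1.7424.
t = (215.2 − 0.0275)/1.7424 = 123 days (vs. the pure-advection estimate x/v = 123 d).

123 days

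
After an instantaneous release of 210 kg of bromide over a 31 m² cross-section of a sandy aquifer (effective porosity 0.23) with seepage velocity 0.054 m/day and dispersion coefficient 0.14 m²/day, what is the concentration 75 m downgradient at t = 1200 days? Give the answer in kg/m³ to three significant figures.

0.549 kg/m³

For an instantaneous plane source, C(x,t) = M/(n_e·A·√(4πDt)) · exp(−(x−vt)²/(4Dt)), with n_e·A the pore (flow) area.
Plume center vt = 0.054 × 1200 = 64.8 m, so the well at 75 m is 10.2 m downgradient of the peak.
√(4πDt) = 45.95 m, giving peak height M/(n_e·A·√(4πDt)) = 210/(0.23 × 31 × 45.95) = 0.6410 kg/m³.
(x−vt)²/(4Dt) = (10.2)²/(4 × 0.14 × 1200) = 0.1548; exp(−0.1548) = 0.8566.
C = 0.6410 × 0.8566 = 0.549 kg/m³.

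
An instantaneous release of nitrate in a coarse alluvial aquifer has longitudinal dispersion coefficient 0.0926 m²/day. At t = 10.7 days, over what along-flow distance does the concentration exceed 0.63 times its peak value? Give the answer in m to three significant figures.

The plume is Gaussian with σ = √(2Dt) = √(2 × 0.0926 × 10.7) = 1.408 m.
C/C_peak = exp(−Δx²/(2σ²)) = 0.63 ⇒ Δx = σ·√(−2 ln 0.63) = 1.408 × 0.9613 = 1.354 m.
Width = 2Δx = 2.71 m.

2.71 m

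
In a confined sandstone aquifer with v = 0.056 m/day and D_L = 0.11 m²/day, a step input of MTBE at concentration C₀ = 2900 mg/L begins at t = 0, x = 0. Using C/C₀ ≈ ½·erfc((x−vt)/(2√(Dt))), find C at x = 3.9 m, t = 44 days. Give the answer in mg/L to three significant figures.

934 mg/L

For a continuous step input, C/C₀ ≈ ½·erfc((x−vt)/(2√(Dt))).
vt = 0.056 × 44 = 2.464 m and 2√(Dt) = 2√(0.11 × 44) = 4.400 m.
Argument (x−vt)/(2√(Dt)) = (3.9 − 2.464)/4.400 = 0.3264; ½·erfc(0.3264) = 0.3222.
C = 2900 × 0.3222 = 934 mg/L.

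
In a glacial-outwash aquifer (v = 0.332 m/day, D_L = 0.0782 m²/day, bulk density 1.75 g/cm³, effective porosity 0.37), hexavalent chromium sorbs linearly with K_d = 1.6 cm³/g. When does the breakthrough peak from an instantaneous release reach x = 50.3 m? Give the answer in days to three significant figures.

Retardation factor R = 1 + ρ_b·K_d/n = 1 + 1.75 × 1.6/0.37 = 8.568.
Sorption retards both mechanisms: v_R = v/R = 0.03875 m/day, D_R = D/R = 0.009127 m²/day.
Peak time from v_R²t² + 2D_R t − x² = 0: t = (√(D_R² + v_R²x²) − D_R)/v_R².
√(D_R² + v_R²x²) = √(0.009127² + 0.03875² × 50.3²) = 1.949; v_R² = 0.001502.
t = (1.949 − 0.009127)/0.001502 = 1290 days.

1290 days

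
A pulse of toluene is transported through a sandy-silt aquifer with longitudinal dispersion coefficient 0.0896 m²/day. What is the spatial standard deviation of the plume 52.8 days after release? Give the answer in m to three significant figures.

3.08 m

Dispersive spreading gives a Gaussian with σ² = 2Dt; advection only shifts the center.
σ = √(2 × 0.0896 × 52.8) = 3.08 m.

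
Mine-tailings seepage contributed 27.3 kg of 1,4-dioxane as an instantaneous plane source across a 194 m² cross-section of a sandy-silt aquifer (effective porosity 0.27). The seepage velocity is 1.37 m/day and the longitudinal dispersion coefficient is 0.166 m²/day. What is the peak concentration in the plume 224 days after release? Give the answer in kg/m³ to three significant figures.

The peak of an instantaneous 1D plume sits at x = vt; there the Gaussian factor is 1 and C_max = M/(n_e·A·√(4πDt)), where n_e·A is the pore area the mass is dissolved in.
√(4πDt) = √(4π × 0.166 × 224) = 21.62 m, so C_max = 27.3/(0.27 × 194 × 21.62) = 0.0241 kg/m³.

0.0241 kg/m³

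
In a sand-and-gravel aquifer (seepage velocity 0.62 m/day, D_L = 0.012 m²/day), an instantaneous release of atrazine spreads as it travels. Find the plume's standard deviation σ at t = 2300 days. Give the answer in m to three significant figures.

Dispersive spreading gives a Gaussian with σ² = 2Dt; advection only shifts the center.
σ = √(2 × 0.012 × 2300) = 7.43 m.

7.43 m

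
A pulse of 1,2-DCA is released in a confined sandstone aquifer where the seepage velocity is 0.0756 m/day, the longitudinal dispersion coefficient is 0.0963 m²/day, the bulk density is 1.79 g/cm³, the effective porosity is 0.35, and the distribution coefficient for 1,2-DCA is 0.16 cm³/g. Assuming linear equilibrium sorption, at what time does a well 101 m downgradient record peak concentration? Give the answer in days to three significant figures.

Retardation factor R = 1 + ρ_b·K_d/n = 1 + 1.79 × 0.16/0.35 = 1.818.
Sorption retards both mechanisms: v_R = v/R = 0.04158 m/day, D_R = D/R = 0.05297 m²/day.
Peak time from v_R²t² + 2D_R t − x² = 0: t = (√(D_R² + v_R²x²) − D_R)/v_R².
√(D_R² + v_R²x²) = √(0.05297² + 0.04158² × 101²) = 4.200; v_R² = 0.001729.
t = (4.200 − 0.05297)/0.001729 = 2400 days.

2400 days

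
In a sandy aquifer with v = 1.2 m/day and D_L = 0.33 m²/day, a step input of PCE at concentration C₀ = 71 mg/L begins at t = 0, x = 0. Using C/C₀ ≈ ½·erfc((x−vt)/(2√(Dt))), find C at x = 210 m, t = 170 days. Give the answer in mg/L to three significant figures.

For a continuous step input, C/C₀ ≈ ½·erfc((x−vt)/(2√(Dt))).
vt = 1.2 × 170 = 204 m and 2√(Dt) = 2√(0.33 × 170) = 14.98 m.
Argument (x−vt)/(2√(Dt)) = (210 − 204)/14.98 = 0.4005; ½·erfc(0.4005) = 0.2856.
C = 71 × 0.2856 = 20.3 mg/L.

20.3 mg/L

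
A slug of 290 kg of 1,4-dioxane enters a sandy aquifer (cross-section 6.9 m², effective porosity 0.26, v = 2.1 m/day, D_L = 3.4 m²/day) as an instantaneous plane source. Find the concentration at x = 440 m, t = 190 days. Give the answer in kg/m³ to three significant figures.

For an instantaneous plane source, C(x,t) = M/(n_e·A·√(4πDt)) · exp(−(x−vt)²/(4Dt)), with n_e·A the pore (flow) area.
Plume center vt = 2.1 × 190 = 399 m, so the well at 440 m is 41 m downgradient of the peak.
√(4πDt) = 90.10 m, giving peak height M/(n_e·A·√(4πDt)) = 290/(0.26 × 6.9 × 90.10) = 1.794 kg/m³.
(x−vt)²/(4Dt) = (41)²/(4 × 3.4 × 190) = 0.6505; exp(−0.6505) = 0.5218.
C = 1.794 × 0.5218 = 0.936 kg/m³.

0.936 kg/m³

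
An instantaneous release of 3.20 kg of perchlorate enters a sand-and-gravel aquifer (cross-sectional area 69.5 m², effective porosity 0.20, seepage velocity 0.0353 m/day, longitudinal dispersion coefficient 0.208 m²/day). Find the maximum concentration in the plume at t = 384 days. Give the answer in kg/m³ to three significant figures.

0.00727 kg/m³

The peak of an instantaneous 1D plume sits at x = vt; there the Gaussian factor is 1 and C_max = M/(n_e·A·√(4πDt)), where n_e·A is the pore area the mass is dissolved in.
√(4πDt) = √(4π × 0.208 × 384) = 31.68 m, so C_max = 3.20/(0.20 × 69.5 × 31.68) = 0.00727 kg/m³.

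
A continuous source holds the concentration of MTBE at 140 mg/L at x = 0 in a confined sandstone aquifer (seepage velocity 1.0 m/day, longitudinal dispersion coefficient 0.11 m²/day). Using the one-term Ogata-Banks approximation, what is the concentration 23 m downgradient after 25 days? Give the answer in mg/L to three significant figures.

112 mg/L

For a continuous step input, C/C₀ ≈ ½·erfc((x−vt)/(2√(Dt))).
vt = 1.0 × 25 = 25 m and 2√(Dt) = 2√(0.11 × 25) = 3.317 m.
Argument (x−vt)/(2√(Dt)) = (23 − 25)/3.317 = -0.6030; ½·erfc(-0.6030) = 0.8031.
C = 140 × 0.8031 = 112 mg/L.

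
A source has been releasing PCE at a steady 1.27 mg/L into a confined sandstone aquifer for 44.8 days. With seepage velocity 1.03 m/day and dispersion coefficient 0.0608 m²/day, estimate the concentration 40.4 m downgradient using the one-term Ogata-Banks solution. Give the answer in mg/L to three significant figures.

1.26 mg/L

For a continuous step input, C/C₀ ≈ ½·erfc((x−vt)/(2√(Dt))).
vt = 1.03 × 44.8 = 46.144 m and 2√(Dt) = 2√(0.0608 × 44.8) = 3.301 m.
Argument (x−vt)/(2√(Dt)) = (40.4 − 46.144)/3.301 = -1.740; ½·erfc(-1.740) = 0.9931.
C = 1.27 × 0.9931 = 1.26 mg/L.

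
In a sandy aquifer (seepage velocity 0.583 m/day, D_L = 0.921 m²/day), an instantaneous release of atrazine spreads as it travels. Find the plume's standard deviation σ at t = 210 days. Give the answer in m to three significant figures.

19.7 m

Dispersive spreading gives a Gaussian with σ² = 2Dt; advection only shifts the center.
σ = √(2 × 0.921 × 210) = 19.7 m.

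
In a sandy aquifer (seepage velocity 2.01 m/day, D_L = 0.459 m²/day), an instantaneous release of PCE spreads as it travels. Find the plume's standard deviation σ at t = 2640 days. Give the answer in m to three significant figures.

Dispersive spreading gives a Gaussian with σ² = 2Dt; advection only shifts the center.
σ = √(2 × 0.459 × 2640) = 49.2 m.

49.2 m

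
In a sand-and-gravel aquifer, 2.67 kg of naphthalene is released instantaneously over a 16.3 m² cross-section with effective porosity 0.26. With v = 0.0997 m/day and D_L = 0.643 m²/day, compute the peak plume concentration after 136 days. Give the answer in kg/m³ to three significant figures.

0.0190 kg/m³

The peak of an instantaneous 1D plume sits at x = vt; there the Gaussian factor is 1 and C_max = M/(n_e·A·√(4πDt)), where n_e·A is the pore area the mass is dissolved in.
√(4πDt) = √(4π × 0.643 × 136) = 33.15 m, so C_max = 2.67/(0.26 × 16.3 × 33.15) = 0.0190 kg/m³.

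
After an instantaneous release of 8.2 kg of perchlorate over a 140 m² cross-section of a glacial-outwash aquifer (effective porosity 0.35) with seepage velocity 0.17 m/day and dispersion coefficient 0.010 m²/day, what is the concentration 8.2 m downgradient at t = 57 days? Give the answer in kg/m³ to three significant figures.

For an instantaneous plane source, C(x,t) = M/(n_e·A·√(4πDt)) · exp(−(x−vt)²/(4Dt)), with n_e·A the pore (flow) area.
Plume center vt = 0.17 × 57 = 9.69 m, so the well at 8.2 m is 1.49 m upgradient of the peak.
√(4πDt) = 2.676 m, giving peak height M/(n_e·A·√(4πDt)) = 8.2/(0.35 × 140 × 2.676) = 0.06254 kg/m³.
(x−vt)²/(4Dt) = (-1.49)²/(4 × 0.010 × 57) = 0.9737; exp(−0.9737) = 0.3777.
C = 0.06254 × 0.3777 = 0.0236 kg/m³.

0.0236 kg/m³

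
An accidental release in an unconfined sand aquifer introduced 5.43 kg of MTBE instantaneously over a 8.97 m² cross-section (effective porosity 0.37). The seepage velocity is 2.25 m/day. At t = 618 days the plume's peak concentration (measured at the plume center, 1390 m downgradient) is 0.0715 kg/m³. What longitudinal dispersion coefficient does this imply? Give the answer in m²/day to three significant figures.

0.0674 m²/day

At the plume center C_max = M/(n_e·A·√(4πDt)), so D = M²/(4πt·(n_e·A·C_max)²).
n_e·A·C_max = 0.37 × 8.97 × 0.0715 = 0.2373 kg/m.
D = 5.43²/(4π × 618 × 0.2373²) = 0.0674 m²/day.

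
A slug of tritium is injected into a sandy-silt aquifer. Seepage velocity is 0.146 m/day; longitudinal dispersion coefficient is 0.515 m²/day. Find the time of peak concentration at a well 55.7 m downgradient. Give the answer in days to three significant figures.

For the 1D instantaneous-source solution, setting ∂C/∂t = 0 at fixed x gives v²t² + 2Dt − x² = 0, so t = (√(D² + v²x²) − D)/v².
√(D² + v²x²) = √(0.515² + 0.146² × 55.7²) = 8.148; v² = 0.021316.
t = (8.148 − 0.515)/0.021316 = 358 days (vs. the pure-advection estimate x/v = 382 d).

358 days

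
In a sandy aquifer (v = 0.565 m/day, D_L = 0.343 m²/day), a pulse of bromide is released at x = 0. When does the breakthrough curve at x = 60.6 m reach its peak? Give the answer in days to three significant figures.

106 days

For the 1D instantaneous-source solution, setting ∂C/∂t = 0 at fixed x gives v²t² + 2Dt − x² = 0, so t = (√(D² + v²x²) − D)/v².
√(D² + v²x²) = √(0.343² + 0.565² × 60.6²) = 34.24; v² = 0.319225.
t = (34.24 − 0.343)/0.319225 = 106 days (vs. the pure-advection estimate x/v = 107 d).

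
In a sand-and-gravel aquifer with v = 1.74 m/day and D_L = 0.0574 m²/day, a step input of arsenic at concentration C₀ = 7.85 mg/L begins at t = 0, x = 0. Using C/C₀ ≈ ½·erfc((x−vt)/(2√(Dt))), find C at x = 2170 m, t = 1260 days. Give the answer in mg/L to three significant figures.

7.60 mg/L

For a continuous step input, C/C₀ ≈ ½·erfc((x−vt)/(2√(Dt))).
vt = 1.74 × 1260 = 2192.4 m and 2√(Dt) = 2√(0.0574 × 1260) = 17.01 m.
Argument (x−vt)/(2√(Dt)) = (2170 − 2192.4)/17.01 = -1.317; ½·erfc(-1.317) = 0.9687.
C = 7.85 × 0.9687 = 7.60 mg/L.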